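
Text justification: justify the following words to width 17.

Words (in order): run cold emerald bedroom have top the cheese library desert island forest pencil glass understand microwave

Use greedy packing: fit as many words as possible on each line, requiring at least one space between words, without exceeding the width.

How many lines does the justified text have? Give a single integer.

Answer: 8

Derivation:
Line 1: ['run', 'cold', 'emerald'] (min_width=16, slack=1)
Line 2: ['bedroom', 'have', 'top'] (min_width=16, slack=1)
Line 3: ['the', 'cheese'] (min_width=10, slack=7)
Line 4: ['library', 'desert'] (min_width=14, slack=3)
Line 5: ['island', 'forest'] (min_width=13, slack=4)
Line 6: ['pencil', 'glass'] (min_width=12, slack=5)
Line 7: ['understand'] (min_width=10, slack=7)
Line 8: ['microwave'] (min_width=9, slack=8)
Total lines: 8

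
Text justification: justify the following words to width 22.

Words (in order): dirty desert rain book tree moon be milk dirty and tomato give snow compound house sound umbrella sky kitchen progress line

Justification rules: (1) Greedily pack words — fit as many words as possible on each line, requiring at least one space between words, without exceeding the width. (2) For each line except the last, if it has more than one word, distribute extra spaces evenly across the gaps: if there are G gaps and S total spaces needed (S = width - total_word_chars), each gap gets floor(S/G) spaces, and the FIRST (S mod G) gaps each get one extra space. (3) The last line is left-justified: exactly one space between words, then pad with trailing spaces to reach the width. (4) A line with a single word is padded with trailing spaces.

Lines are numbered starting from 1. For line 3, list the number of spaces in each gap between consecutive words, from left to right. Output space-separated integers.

Line 1: ['dirty', 'desert', 'rain', 'book'] (min_width=22, slack=0)
Line 2: ['tree', 'moon', 'be', 'milk'] (min_width=17, slack=5)
Line 3: ['dirty', 'and', 'tomato', 'give'] (min_width=21, slack=1)
Line 4: ['snow', 'compound', 'house'] (min_width=19, slack=3)
Line 5: ['sound', 'umbrella', 'sky'] (min_width=18, slack=4)
Line 6: ['kitchen', 'progress', 'line'] (min_width=21, slack=1)

Answer: 2 1 1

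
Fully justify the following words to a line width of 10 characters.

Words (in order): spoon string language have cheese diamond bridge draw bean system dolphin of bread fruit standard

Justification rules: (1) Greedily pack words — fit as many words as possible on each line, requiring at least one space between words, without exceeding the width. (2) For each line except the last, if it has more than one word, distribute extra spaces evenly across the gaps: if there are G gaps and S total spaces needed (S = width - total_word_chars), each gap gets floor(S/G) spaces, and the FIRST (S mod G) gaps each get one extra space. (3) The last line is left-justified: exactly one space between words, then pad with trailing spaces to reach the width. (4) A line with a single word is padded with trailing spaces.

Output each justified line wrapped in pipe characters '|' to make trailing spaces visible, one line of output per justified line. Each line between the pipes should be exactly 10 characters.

Answer: |spoon     |
|string    |
|language  |
|have      |
|cheese    |
|diamond   |
|bridge    |
|draw  bean|
|system    |
|dolphin of|
|bread     |
|fruit     |
|standard  |

Derivation:
Line 1: ['spoon'] (min_width=5, slack=5)
Line 2: ['string'] (min_width=6, slack=4)
Line 3: ['language'] (min_width=8, slack=2)
Line 4: ['have'] (min_width=4, slack=6)
Line 5: ['cheese'] (min_width=6, slack=4)
Line 6: ['diamond'] (min_width=7, slack=3)
Line 7: ['bridge'] (min_width=6, slack=4)
Line 8: ['draw', 'bean'] (min_width=9, slack=1)
Line 9: ['system'] (min_width=6, slack=4)
Line 10: ['dolphin', 'of'] (min_width=10, slack=0)
Line 11: ['bread'] (min_width=5, slack=5)
Line 12: ['fruit'] (min_width=5, slack=5)
Line 13: ['standard'] (min_width=8, slack=2)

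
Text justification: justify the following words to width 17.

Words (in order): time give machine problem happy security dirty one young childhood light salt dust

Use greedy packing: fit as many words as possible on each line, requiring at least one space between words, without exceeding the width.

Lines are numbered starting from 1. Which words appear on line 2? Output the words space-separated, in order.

Answer: problem happy

Derivation:
Line 1: ['time', 'give', 'machine'] (min_width=17, slack=0)
Line 2: ['problem', 'happy'] (min_width=13, slack=4)
Line 3: ['security', 'dirty'] (min_width=14, slack=3)
Line 4: ['one', 'young'] (min_width=9, slack=8)
Line 5: ['childhood', 'light'] (min_width=15, slack=2)
Line 6: ['salt', 'dust'] (min_width=9, slack=8)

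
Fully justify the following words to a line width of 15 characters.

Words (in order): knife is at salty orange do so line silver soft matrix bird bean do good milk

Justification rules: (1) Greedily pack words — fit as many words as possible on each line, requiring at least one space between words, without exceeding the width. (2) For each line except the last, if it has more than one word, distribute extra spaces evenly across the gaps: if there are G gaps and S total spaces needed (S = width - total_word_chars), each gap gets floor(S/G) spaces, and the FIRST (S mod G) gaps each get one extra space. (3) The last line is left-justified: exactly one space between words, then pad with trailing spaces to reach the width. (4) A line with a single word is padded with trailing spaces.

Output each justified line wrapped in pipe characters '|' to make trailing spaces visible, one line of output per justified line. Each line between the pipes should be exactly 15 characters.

Line 1: ['knife', 'is', 'at'] (min_width=11, slack=4)
Line 2: ['salty', 'orange', 'do'] (min_width=15, slack=0)
Line 3: ['so', 'line', 'silver'] (min_width=14, slack=1)
Line 4: ['soft', 'matrix'] (min_width=11, slack=4)
Line 5: ['bird', 'bean', 'do'] (min_width=12, slack=3)
Line 6: ['good', 'milk'] (min_width=9, slack=6)

Answer: |knife   is   at|
|salty orange do|
|so  line silver|
|soft     matrix|
|bird   bean  do|
|good milk      |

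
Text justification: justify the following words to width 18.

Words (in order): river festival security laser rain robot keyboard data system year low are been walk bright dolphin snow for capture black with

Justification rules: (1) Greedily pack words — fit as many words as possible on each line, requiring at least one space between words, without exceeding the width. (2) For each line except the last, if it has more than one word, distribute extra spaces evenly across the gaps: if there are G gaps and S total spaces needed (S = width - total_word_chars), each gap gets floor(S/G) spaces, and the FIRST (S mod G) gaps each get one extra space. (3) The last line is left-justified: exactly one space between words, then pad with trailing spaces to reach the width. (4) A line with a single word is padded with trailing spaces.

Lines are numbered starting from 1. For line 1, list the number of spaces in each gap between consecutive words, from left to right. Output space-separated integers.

Answer: 5

Derivation:
Line 1: ['river', 'festival'] (min_width=14, slack=4)
Line 2: ['security', 'laser'] (min_width=14, slack=4)
Line 3: ['rain', 'robot'] (min_width=10, slack=8)
Line 4: ['keyboard', 'data'] (min_width=13, slack=5)
Line 5: ['system', 'year', 'low'] (min_width=15, slack=3)
Line 6: ['are', 'been', 'walk'] (min_width=13, slack=5)
Line 7: ['bright', 'dolphin'] (min_width=14, slack=4)
Line 8: ['snow', 'for', 'capture'] (min_width=16, slack=2)
Line 9: ['black', 'with'] (min_width=10, slack=8)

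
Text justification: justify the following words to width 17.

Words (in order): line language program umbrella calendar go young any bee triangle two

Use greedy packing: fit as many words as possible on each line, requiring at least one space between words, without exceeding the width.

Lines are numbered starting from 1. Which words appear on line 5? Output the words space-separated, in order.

Answer: two

Derivation:
Line 1: ['line', 'language'] (min_width=13, slack=4)
Line 2: ['program', 'umbrella'] (min_width=16, slack=1)
Line 3: ['calendar', 'go', 'young'] (min_width=17, slack=0)
Line 4: ['any', 'bee', 'triangle'] (min_width=16, slack=1)
Line 5: ['two'] (min_width=3, slack=14)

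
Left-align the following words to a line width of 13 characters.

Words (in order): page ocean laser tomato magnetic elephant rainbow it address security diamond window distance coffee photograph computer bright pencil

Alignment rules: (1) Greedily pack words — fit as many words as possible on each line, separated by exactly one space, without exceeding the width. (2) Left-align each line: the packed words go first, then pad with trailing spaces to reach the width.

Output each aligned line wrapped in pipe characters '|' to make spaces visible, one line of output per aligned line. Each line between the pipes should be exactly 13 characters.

Line 1: ['page', 'ocean'] (min_width=10, slack=3)
Line 2: ['laser', 'tomato'] (min_width=12, slack=1)
Line 3: ['magnetic'] (min_width=8, slack=5)
Line 4: ['elephant'] (min_width=8, slack=5)
Line 5: ['rainbow', 'it'] (min_width=10, slack=3)
Line 6: ['address'] (min_width=7, slack=6)
Line 7: ['security'] (min_width=8, slack=5)
Line 8: ['diamond'] (min_width=7, slack=6)
Line 9: ['window'] (min_width=6, slack=7)
Line 10: ['distance'] (min_width=8, slack=5)
Line 11: ['coffee'] (min_width=6, slack=7)
Line 12: ['photograph'] (min_width=10, slack=3)
Line 13: ['computer'] (min_width=8, slack=5)
Line 14: ['bright', 'pencil'] (min_width=13, slack=0)

Answer: |page ocean   |
|laser tomato |
|magnetic     |
|elephant     |
|rainbow it   |
|address      |
|security     |
|diamond      |
|window       |
|distance     |
|coffee       |
|photograph   |
|computer     |
|bright pencil|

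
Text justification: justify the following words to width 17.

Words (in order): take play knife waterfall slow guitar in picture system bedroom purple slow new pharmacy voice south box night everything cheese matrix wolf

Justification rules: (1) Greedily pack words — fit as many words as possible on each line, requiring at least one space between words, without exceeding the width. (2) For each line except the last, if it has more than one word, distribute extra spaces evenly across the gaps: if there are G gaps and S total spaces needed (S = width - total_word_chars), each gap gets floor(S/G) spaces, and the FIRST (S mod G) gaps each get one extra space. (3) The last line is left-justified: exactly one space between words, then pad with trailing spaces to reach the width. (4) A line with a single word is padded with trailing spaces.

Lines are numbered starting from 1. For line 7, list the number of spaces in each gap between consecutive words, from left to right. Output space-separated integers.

Line 1: ['take', 'play', 'knife'] (min_width=15, slack=2)
Line 2: ['waterfall', 'slow'] (min_width=14, slack=3)
Line 3: ['guitar', 'in', 'picture'] (min_width=17, slack=0)
Line 4: ['system', 'bedroom'] (min_width=14, slack=3)
Line 5: ['purple', 'slow', 'new'] (min_width=15, slack=2)
Line 6: ['pharmacy', 'voice'] (min_width=14, slack=3)
Line 7: ['south', 'box', 'night'] (min_width=15, slack=2)
Line 8: ['everything', 'cheese'] (min_width=17, slack=0)
Line 9: ['matrix', 'wolf'] (min_width=11, slack=6)

Answer: 2 2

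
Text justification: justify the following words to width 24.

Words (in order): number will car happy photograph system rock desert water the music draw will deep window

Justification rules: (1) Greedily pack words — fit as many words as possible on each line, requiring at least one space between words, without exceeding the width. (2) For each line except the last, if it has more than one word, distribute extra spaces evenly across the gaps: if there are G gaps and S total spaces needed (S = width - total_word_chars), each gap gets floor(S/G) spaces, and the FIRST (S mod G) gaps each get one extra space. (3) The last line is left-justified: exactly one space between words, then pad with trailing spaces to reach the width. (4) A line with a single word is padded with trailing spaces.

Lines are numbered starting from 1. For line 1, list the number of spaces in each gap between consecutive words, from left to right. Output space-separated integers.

Answer: 2 2 2

Derivation:
Line 1: ['number', 'will', 'car', 'happy'] (min_width=21, slack=3)
Line 2: ['photograph', 'system', 'rock'] (min_width=22, slack=2)
Line 3: ['desert', 'water', 'the', 'music'] (min_width=22, slack=2)
Line 4: ['draw', 'will', 'deep', 'window'] (min_width=21, slack=3)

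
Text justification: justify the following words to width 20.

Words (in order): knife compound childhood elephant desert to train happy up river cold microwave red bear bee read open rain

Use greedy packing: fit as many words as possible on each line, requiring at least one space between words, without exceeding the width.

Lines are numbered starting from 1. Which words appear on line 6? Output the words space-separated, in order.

Answer: bee read open rain

Derivation:
Line 1: ['knife', 'compound'] (min_width=14, slack=6)
Line 2: ['childhood', 'elephant'] (min_width=18, slack=2)
Line 3: ['desert', 'to', 'train'] (min_width=15, slack=5)
Line 4: ['happy', 'up', 'river', 'cold'] (min_width=19, slack=1)
Line 5: ['microwave', 'red', 'bear'] (min_width=18, slack=2)
Line 6: ['bee', 'read', 'open', 'rain'] (min_width=18, slack=2)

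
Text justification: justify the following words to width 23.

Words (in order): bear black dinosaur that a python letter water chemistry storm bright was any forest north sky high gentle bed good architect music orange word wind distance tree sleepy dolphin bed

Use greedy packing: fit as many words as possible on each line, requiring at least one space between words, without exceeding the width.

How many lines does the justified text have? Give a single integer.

Line 1: ['bear', 'black', 'dinosaur'] (min_width=19, slack=4)
Line 2: ['that', 'a', 'python', 'letter'] (min_width=20, slack=3)
Line 3: ['water', 'chemistry', 'storm'] (min_width=21, slack=2)
Line 4: ['bright', 'was', 'any', 'forest'] (min_width=21, slack=2)
Line 5: ['north', 'sky', 'high', 'gentle'] (min_width=21, slack=2)
Line 6: ['bed', 'good', 'architect'] (min_width=18, slack=5)
Line 7: ['music', 'orange', 'word', 'wind'] (min_width=22, slack=1)
Line 8: ['distance', 'tree', 'sleepy'] (min_width=20, slack=3)
Line 9: ['dolphin', 'bed'] (min_width=11, slack=12)
Total lines: 9

Answer: 9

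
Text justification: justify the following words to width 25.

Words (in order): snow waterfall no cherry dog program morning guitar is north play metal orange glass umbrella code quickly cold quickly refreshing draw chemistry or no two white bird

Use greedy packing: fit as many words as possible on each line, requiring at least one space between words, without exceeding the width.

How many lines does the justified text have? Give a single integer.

Answer: 8

Derivation:
Line 1: ['snow', 'waterfall', 'no', 'cherry'] (min_width=24, slack=1)
Line 2: ['dog', 'program', 'morning'] (min_width=19, slack=6)
Line 3: ['guitar', 'is', 'north', 'play'] (min_width=20, slack=5)
Line 4: ['metal', 'orange', 'glass'] (min_width=18, slack=7)
Line 5: ['umbrella', 'code', 'quickly'] (min_width=21, slack=4)
Line 6: ['cold', 'quickly', 'refreshing'] (min_width=23, slack=2)
Line 7: ['draw', 'chemistry', 'or', 'no', 'two'] (min_width=24, slack=1)
Line 8: ['white', 'bird'] (min_width=10, slack=15)
Total lines: 8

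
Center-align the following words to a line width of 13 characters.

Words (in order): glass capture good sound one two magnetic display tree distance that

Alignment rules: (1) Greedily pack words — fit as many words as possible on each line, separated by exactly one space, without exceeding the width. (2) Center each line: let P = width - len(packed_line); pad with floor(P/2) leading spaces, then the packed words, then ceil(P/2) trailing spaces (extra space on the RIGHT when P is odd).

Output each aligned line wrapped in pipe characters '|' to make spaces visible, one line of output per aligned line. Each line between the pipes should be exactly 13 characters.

Answer: |glass capture|
| good sound  |
|   one two   |
|  magnetic   |
|display tree |
|distance that|

Derivation:
Line 1: ['glass', 'capture'] (min_width=13, slack=0)
Line 2: ['good', 'sound'] (min_width=10, slack=3)
Line 3: ['one', 'two'] (min_width=7, slack=6)
Line 4: ['magnetic'] (min_width=8, slack=5)
Line 5: ['display', 'tree'] (min_width=12, slack=1)
Line 6: ['distance', 'that'] (min_width=13, slack=0)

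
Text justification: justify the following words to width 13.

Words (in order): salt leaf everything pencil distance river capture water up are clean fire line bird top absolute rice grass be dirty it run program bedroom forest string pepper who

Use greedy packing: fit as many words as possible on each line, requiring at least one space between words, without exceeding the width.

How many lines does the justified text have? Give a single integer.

Line 1: ['salt', 'leaf'] (min_width=9, slack=4)
Line 2: ['everything'] (min_width=10, slack=3)
Line 3: ['pencil'] (min_width=6, slack=7)
Line 4: ['distance'] (min_width=8, slack=5)
Line 5: ['river', 'capture'] (min_width=13, slack=0)
Line 6: ['water', 'up', 'are'] (min_width=12, slack=1)
Line 7: ['clean', 'fire'] (min_width=10, slack=3)
Line 8: ['line', 'bird', 'top'] (min_width=13, slack=0)
Line 9: ['absolute', 'rice'] (min_width=13, slack=0)
Line 10: ['grass', 'be'] (min_width=8, slack=5)
Line 11: ['dirty', 'it', 'run'] (min_width=12, slack=1)
Line 12: ['program'] (min_width=7, slack=6)
Line 13: ['bedroom'] (min_width=7, slack=6)
Line 14: ['forest', 'string'] (min_width=13, slack=0)
Line 15: ['pepper', 'who'] (min_width=10, slack=3)
Total lines: 15

Answer: 15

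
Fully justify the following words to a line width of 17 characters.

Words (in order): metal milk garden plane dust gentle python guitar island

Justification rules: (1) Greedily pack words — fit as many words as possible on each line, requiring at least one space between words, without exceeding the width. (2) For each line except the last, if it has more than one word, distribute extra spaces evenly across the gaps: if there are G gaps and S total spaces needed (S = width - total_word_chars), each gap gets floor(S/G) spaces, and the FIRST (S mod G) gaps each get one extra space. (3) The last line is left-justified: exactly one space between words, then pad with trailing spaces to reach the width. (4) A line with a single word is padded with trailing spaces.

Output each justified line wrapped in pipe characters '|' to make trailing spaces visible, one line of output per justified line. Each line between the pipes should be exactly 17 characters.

Answer: |metal milk garden|
|plane dust gentle|
|python     guitar|
|island           |

Derivation:
Line 1: ['metal', 'milk', 'garden'] (min_width=17, slack=0)
Line 2: ['plane', 'dust', 'gentle'] (min_width=17, slack=0)
Line 3: ['python', 'guitar'] (min_width=13, slack=4)
Line 4: ['island'] (min_width=6, slack=11)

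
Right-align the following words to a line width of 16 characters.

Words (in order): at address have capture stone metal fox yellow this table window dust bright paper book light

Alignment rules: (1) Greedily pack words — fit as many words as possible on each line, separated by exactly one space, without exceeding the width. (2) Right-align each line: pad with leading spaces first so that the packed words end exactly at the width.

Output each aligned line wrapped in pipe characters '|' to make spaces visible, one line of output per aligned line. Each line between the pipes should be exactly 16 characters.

Answer: | at address have|
|   capture stone|
|metal fox yellow|
|      this table|
|     window dust|
|    bright paper|
|      book light|

Derivation:
Line 1: ['at', 'address', 'have'] (min_width=15, slack=1)
Line 2: ['capture', 'stone'] (min_width=13, slack=3)
Line 3: ['metal', 'fox', 'yellow'] (min_width=16, slack=0)
Line 4: ['this', 'table'] (min_width=10, slack=6)
Line 5: ['window', 'dust'] (min_width=11, slack=5)
Line 6: ['bright', 'paper'] (min_width=12, slack=4)
Line 7: ['book', 'light'] (min_width=10, slack=6)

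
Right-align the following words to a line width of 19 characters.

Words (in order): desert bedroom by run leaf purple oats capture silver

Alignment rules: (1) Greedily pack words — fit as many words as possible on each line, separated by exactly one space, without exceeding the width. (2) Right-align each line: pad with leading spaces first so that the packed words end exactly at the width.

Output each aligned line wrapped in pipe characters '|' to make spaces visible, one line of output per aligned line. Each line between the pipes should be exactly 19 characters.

Answer: |  desert bedroom by|
|    run leaf purple|
|oats capture silver|

Derivation:
Line 1: ['desert', 'bedroom', 'by'] (min_width=17, slack=2)
Line 2: ['run', 'leaf', 'purple'] (min_width=15, slack=4)
Line 3: ['oats', 'capture', 'silver'] (min_width=19, slack=0)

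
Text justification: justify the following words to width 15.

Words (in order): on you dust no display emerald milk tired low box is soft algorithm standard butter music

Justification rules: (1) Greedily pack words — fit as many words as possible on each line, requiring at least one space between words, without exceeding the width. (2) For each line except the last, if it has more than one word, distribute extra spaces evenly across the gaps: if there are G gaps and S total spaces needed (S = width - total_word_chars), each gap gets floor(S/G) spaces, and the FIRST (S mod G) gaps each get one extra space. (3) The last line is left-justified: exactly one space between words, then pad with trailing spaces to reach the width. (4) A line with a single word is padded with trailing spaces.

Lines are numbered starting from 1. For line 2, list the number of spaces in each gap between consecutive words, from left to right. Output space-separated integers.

Answer: 1

Derivation:
Line 1: ['on', 'you', 'dust', 'no'] (min_width=14, slack=1)
Line 2: ['display', 'emerald'] (min_width=15, slack=0)
Line 3: ['milk', 'tired', 'low'] (min_width=14, slack=1)
Line 4: ['box', 'is', 'soft'] (min_width=11, slack=4)
Line 5: ['algorithm'] (min_width=9, slack=6)
Line 6: ['standard', 'butter'] (min_width=15, slack=0)
Line 7: ['music'] (min_width=5, slack=10)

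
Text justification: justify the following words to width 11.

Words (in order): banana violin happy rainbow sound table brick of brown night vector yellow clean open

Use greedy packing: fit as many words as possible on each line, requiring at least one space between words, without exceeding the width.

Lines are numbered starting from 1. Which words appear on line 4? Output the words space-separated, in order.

Line 1: ['banana'] (min_width=6, slack=5)
Line 2: ['violin'] (min_width=6, slack=5)
Line 3: ['happy'] (min_width=5, slack=6)
Line 4: ['rainbow'] (min_width=7, slack=4)
Line 5: ['sound', 'table'] (min_width=11, slack=0)
Line 6: ['brick', 'of'] (min_width=8, slack=3)
Line 7: ['brown', 'night'] (min_width=11, slack=0)
Line 8: ['vector'] (min_width=6, slack=5)
Line 9: ['yellow'] (min_width=6, slack=5)
Line 10: ['clean', 'open'] (min_width=10, slack=1)

Answer: rainbow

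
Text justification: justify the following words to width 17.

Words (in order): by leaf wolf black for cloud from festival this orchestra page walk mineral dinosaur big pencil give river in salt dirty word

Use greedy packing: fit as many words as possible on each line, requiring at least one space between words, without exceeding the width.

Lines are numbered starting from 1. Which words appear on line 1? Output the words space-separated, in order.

Line 1: ['by', 'leaf', 'wolf'] (min_width=12, slack=5)
Line 2: ['black', 'for', 'cloud'] (min_width=15, slack=2)
Line 3: ['from', 'festival'] (min_width=13, slack=4)
Line 4: ['this', 'orchestra'] (min_width=14, slack=3)
Line 5: ['page', 'walk', 'mineral'] (min_width=17, slack=0)
Line 6: ['dinosaur', 'big'] (min_width=12, slack=5)
Line 7: ['pencil', 'give', 'river'] (min_width=17, slack=0)
Line 8: ['in', 'salt', 'dirty'] (min_width=13, slack=4)
Line 9: ['word'] (min_width=4, slack=13)

Answer: by leaf wolf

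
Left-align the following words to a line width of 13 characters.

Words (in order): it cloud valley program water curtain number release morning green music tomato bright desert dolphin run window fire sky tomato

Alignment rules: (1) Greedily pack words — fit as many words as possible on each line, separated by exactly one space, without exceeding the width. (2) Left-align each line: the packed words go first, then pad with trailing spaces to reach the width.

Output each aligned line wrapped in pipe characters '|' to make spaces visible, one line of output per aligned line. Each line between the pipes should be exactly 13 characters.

Line 1: ['it', 'cloud'] (min_width=8, slack=5)
Line 2: ['valley'] (min_width=6, slack=7)
Line 3: ['program', 'water'] (min_width=13, slack=0)
Line 4: ['curtain'] (min_width=7, slack=6)
Line 5: ['number'] (min_width=6, slack=7)
Line 6: ['release'] (min_width=7, slack=6)
Line 7: ['morning', 'green'] (min_width=13, slack=0)
Line 8: ['music', 'tomato'] (min_width=12, slack=1)
Line 9: ['bright', 'desert'] (min_width=13, slack=0)
Line 10: ['dolphin', 'run'] (min_width=11, slack=2)
Line 11: ['window', 'fire'] (min_width=11, slack=2)
Line 12: ['sky', 'tomato'] (min_width=10, slack=3)

Answer: |it cloud     |
|valley       |
|program water|
|curtain      |
|number       |
|release      |
|morning green|
|music tomato |
|bright desert|
|dolphin run  |
|window fire  |
|sky tomato   |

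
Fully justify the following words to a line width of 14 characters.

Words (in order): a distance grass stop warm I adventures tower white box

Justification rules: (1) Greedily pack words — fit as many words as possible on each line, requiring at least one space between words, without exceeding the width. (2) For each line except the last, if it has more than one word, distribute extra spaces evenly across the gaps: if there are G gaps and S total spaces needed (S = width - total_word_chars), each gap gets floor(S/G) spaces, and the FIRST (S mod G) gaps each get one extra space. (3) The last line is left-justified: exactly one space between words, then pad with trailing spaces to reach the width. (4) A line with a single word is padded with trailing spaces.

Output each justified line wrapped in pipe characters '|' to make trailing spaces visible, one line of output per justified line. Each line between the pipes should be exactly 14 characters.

Answer: |a     distance|
|grass     stop|
|warm         I|
|adventures    |
|tower    white|
|box           |

Derivation:
Line 1: ['a', 'distance'] (min_width=10, slack=4)
Line 2: ['grass', 'stop'] (min_width=10, slack=4)
Line 3: ['warm', 'I'] (min_width=6, slack=8)
Line 4: ['adventures'] (min_width=10, slack=4)
Line 5: ['tower', 'white'] (min_width=11, slack=3)
Line 6: ['box'] (min_width=3, slack=11)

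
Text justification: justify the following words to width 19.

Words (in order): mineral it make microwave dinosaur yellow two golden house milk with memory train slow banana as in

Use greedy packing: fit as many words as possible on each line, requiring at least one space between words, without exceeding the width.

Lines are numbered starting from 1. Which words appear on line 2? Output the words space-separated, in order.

Line 1: ['mineral', 'it', 'make'] (min_width=15, slack=4)
Line 2: ['microwave', 'dinosaur'] (min_width=18, slack=1)
Line 3: ['yellow', 'two', 'golden'] (min_width=17, slack=2)
Line 4: ['house', 'milk', 'with'] (min_width=15, slack=4)
Line 5: ['memory', 'train', 'slow'] (min_width=17, slack=2)
Line 6: ['banana', 'as', 'in'] (min_width=12, slack=7)

Answer: microwave dinosaur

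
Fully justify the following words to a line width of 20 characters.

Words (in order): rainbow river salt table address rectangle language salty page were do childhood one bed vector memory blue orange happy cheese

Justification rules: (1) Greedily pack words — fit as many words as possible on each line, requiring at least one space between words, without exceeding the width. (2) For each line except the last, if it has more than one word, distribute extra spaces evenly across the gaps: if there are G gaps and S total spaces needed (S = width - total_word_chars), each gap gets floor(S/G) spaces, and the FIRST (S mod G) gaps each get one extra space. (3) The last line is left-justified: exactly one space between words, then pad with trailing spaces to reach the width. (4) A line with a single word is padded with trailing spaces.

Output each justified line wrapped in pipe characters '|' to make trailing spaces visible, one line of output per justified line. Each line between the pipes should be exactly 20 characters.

Line 1: ['rainbow', 'river', 'salt'] (min_width=18, slack=2)
Line 2: ['table', 'address'] (min_width=13, slack=7)
Line 3: ['rectangle', 'language'] (min_width=18, slack=2)
Line 4: ['salty', 'page', 'were', 'do'] (min_width=18, slack=2)
Line 5: ['childhood', 'one', 'bed'] (min_width=17, slack=3)
Line 6: ['vector', 'memory', 'blue'] (min_width=18, slack=2)
Line 7: ['orange', 'happy', 'cheese'] (min_width=19, slack=1)

Answer: |rainbow  river  salt|
|table        address|
|rectangle   language|
|salty  page  were do|
|childhood   one  bed|
|vector  memory  blue|
|orange happy cheese |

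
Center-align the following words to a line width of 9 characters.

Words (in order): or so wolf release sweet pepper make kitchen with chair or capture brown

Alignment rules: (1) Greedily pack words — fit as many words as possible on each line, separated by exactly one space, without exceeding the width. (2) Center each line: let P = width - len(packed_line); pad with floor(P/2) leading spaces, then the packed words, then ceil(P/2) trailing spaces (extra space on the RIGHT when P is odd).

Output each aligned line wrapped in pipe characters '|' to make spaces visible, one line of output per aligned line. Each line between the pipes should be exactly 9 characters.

Line 1: ['or', 'so'] (min_width=5, slack=4)
Line 2: ['wolf'] (min_width=4, slack=5)
Line 3: ['release'] (min_width=7, slack=2)
Line 4: ['sweet'] (min_width=5, slack=4)
Line 5: ['pepper'] (min_width=6, slack=3)
Line 6: ['make'] (min_width=4, slack=5)
Line 7: ['kitchen'] (min_width=7, slack=2)
Line 8: ['with'] (min_width=4, slack=5)
Line 9: ['chair', 'or'] (min_width=8, slack=1)
Line 10: ['capture'] (min_width=7, slack=2)
Line 11: ['brown'] (min_width=5, slack=4)

Answer: |  or so  |
|  wolf   |
| release |
|  sweet  |
| pepper  |
|  make   |
| kitchen |
|  with   |
|chair or |
| capture |
|  brown  |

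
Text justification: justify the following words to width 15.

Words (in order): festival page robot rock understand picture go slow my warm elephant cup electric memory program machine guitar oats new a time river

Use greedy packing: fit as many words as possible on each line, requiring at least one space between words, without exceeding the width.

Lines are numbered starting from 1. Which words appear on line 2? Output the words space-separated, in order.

Answer: robot rock

Derivation:
Line 1: ['festival', 'page'] (min_width=13, slack=2)
Line 2: ['robot', 'rock'] (min_width=10, slack=5)
Line 3: ['understand'] (min_width=10, slack=5)
Line 4: ['picture', 'go', 'slow'] (min_width=15, slack=0)
Line 5: ['my', 'warm'] (min_width=7, slack=8)
Line 6: ['elephant', 'cup'] (min_width=12, slack=3)
Line 7: ['electric', 'memory'] (min_width=15, slack=0)
Line 8: ['program', 'machine'] (min_width=15, slack=0)
Line 9: ['guitar', 'oats', 'new'] (min_width=15, slack=0)
Line 10: ['a', 'time', 'river'] (min_width=12, slack=3)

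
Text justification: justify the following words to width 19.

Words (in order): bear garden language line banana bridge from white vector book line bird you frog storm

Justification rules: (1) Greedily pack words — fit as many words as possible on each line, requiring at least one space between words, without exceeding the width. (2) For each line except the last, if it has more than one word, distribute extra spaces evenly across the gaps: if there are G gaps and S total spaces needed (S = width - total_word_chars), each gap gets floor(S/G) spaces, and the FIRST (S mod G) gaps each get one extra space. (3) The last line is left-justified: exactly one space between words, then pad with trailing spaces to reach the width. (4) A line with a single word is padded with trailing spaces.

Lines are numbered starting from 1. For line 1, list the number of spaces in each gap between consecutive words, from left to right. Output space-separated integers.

Answer: 9

Derivation:
Line 1: ['bear', 'garden'] (min_width=11, slack=8)
Line 2: ['language', 'line'] (min_width=13, slack=6)
Line 3: ['banana', 'bridge', 'from'] (min_width=18, slack=1)
Line 4: ['white', 'vector', 'book'] (min_width=17, slack=2)
Line 5: ['line', 'bird', 'you', 'frog'] (min_width=18, slack=1)
Line 6: ['storm'] (min_width=5, slack=14)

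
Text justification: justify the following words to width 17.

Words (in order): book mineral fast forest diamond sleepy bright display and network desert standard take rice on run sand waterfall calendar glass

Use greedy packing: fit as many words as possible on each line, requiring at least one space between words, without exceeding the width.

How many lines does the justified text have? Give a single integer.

Line 1: ['book', 'mineral', 'fast'] (min_width=17, slack=0)
Line 2: ['forest', 'diamond'] (min_width=14, slack=3)
Line 3: ['sleepy', 'bright'] (min_width=13, slack=4)
Line 4: ['display', 'and'] (min_width=11, slack=6)
Line 5: ['network', 'desert'] (min_width=14, slack=3)
Line 6: ['standard', 'take'] (min_width=13, slack=4)
Line 7: ['rice', 'on', 'run', 'sand'] (min_width=16, slack=1)
Line 8: ['waterfall'] (min_width=9, slack=8)
Line 9: ['calendar', 'glass'] (min_width=14, slack=3)
Total lines: 9

Answer: 9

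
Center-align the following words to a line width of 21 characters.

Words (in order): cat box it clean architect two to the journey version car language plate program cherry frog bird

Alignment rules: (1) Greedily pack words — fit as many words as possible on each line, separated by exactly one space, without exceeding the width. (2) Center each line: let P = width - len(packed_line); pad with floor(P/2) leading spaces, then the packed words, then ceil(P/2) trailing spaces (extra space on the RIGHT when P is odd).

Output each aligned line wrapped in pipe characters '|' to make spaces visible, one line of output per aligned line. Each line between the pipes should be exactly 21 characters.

Answer: |  cat box it clean   |
|architect two to the |
| journey version car |
|   language plate    |
| program cherry frog |
|        bird         |

Derivation:
Line 1: ['cat', 'box', 'it', 'clean'] (min_width=16, slack=5)
Line 2: ['architect', 'two', 'to', 'the'] (min_width=20, slack=1)
Line 3: ['journey', 'version', 'car'] (min_width=19, slack=2)
Line 4: ['language', 'plate'] (min_width=14, slack=7)
Line 5: ['program', 'cherry', 'frog'] (min_width=19, slack=2)
Line 6: ['bird'] (min_width=4, slack=17)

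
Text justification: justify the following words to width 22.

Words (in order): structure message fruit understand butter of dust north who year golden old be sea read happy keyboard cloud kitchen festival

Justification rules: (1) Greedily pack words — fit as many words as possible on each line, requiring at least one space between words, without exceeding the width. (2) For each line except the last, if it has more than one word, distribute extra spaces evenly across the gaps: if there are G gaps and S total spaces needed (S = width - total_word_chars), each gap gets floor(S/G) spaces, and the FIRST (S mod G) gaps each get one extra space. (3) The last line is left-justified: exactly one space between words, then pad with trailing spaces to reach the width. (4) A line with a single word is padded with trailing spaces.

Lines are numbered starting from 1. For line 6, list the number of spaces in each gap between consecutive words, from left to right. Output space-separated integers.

Line 1: ['structure', 'message'] (min_width=17, slack=5)
Line 2: ['fruit', 'understand'] (min_width=16, slack=6)
Line 3: ['butter', 'of', 'dust', 'north'] (min_width=20, slack=2)
Line 4: ['who', 'year', 'golden', 'old', 'be'] (min_width=22, slack=0)
Line 5: ['sea', 'read', 'happy'] (min_width=14, slack=8)
Line 6: ['keyboard', 'cloud', 'kitchen'] (min_width=22, slack=0)
Line 7: ['festival'] (min_width=8, slack=14)

Answer: 1 1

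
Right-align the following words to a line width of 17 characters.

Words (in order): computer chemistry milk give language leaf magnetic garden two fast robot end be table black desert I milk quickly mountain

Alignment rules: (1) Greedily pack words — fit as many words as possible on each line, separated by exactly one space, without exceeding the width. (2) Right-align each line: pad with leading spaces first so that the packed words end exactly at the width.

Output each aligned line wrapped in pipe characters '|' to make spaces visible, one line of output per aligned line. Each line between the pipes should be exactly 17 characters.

Answer: |         computer|
|   chemistry milk|
|    give language|
|    leaf magnetic|
|  garden two fast|
|     robot end be|
|      table black|
|    desert I milk|
| quickly mountain|

Derivation:
Line 1: ['computer'] (min_width=8, slack=9)
Line 2: ['chemistry', 'milk'] (min_width=14, slack=3)
Line 3: ['give', 'language'] (min_width=13, slack=4)
Line 4: ['leaf', 'magnetic'] (min_width=13, slack=4)
Line 5: ['garden', 'two', 'fast'] (min_width=15, slack=2)
Line 6: ['robot', 'end', 'be'] (min_width=12, slack=5)
Line 7: ['table', 'black'] (min_width=11, slack=6)
Line 8: ['desert', 'I', 'milk'] (min_width=13, slack=4)
Line 9: ['quickly', 'mountain'] (min_width=16, slack=1)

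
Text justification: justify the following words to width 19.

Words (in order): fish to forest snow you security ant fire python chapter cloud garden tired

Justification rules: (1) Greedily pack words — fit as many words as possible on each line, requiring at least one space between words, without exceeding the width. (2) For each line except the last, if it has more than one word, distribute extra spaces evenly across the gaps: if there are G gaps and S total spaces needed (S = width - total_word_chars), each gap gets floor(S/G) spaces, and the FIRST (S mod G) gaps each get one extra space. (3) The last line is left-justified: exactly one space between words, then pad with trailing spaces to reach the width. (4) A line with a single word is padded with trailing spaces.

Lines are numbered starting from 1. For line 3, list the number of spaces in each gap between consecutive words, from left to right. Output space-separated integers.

Answer: 1 1

Derivation:
Line 1: ['fish', 'to', 'forest', 'snow'] (min_width=19, slack=0)
Line 2: ['you', 'security', 'ant'] (min_width=16, slack=3)
Line 3: ['fire', 'python', 'chapter'] (min_width=19, slack=0)
Line 4: ['cloud', 'garden', 'tired'] (min_width=18, slack=1)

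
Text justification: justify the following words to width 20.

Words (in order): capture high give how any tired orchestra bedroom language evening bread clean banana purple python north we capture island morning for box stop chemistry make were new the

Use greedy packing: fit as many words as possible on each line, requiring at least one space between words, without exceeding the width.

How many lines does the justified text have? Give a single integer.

Line 1: ['capture', 'high', 'give'] (min_width=17, slack=3)
Line 2: ['how', 'any', 'tired'] (min_width=13, slack=7)
Line 3: ['orchestra', 'bedroom'] (min_width=17, slack=3)
Line 4: ['language', 'evening'] (min_width=16, slack=4)
Line 5: ['bread', 'clean', 'banana'] (min_width=18, slack=2)
Line 6: ['purple', 'python', 'north'] (min_width=19, slack=1)
Line 7: ['we', 'capture', 'island'] (min_width=17, slack=3)
Line 8: ['morning', 'for', 'box', 'stop'] (min_width=20, slack=0)
Line 9: ['chemistry', 'make', 'were'] (min_width=19, slack=1)
Line 10: ['new', 'the'] (min_width=7, slack=13)
Total lines: 10

Answer: 10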